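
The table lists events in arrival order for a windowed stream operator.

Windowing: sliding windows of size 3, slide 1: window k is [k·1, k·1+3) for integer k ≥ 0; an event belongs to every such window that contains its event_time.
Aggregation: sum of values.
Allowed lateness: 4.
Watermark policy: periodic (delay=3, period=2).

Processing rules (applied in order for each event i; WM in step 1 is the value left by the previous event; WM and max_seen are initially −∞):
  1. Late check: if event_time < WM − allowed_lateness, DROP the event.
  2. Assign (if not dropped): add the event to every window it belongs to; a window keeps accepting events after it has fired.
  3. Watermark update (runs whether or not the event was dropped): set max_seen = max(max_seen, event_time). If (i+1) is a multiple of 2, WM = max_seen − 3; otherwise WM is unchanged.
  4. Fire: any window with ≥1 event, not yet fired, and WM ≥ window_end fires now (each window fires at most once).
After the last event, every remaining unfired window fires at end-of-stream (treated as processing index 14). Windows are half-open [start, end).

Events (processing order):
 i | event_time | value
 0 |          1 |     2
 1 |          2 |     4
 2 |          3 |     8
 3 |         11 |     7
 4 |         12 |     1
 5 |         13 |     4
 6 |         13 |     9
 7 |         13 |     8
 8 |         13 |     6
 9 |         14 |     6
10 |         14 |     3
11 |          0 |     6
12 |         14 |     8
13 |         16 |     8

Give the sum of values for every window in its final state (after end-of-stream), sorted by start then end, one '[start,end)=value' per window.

i=0 t=1 v=2: → [1,4),[0,3); WM=−∞
i=1 t=2 v=4: → [2,5),[1,4),[0,3); WM=-1
i=2 t=3 v=8: → [3,6),[2,5),[1,4); WM=-1
i=3 t=11 v=7: → [11,14),[10,13),[9,12); WM=8; [0,3) fires=6 [1,4) fires=14 [2,5) fires=12 [3,6) fires=8
i=4 t=12 v=1: → [12,15),[11,14),[10,13); WM=8
i=5 t=13 v=4: → [13,16),[12,15),[11,14); WM=10
i=6 t=13 v=9: → [13,16),[12,15),[11,14); WM=10
i=7 t=13 v=8: → [13,16),[12,15),[11,14); WM=10
i=8 t=13 v=6: → [13,16),[12,15),[11,14); WM=10
i=9 t=14 v=6: → [14,17),[13,16),[12,15); WM=11
i=10 t=14 v=3: → [14,17),[13,16),[12,15); WM=11
i=11 t=0 v=6: DROP (t<11-4); WM=11
i=12 t=14 v=8: → [14,17),[13,16),[12,15); WM=11
i=13 t=16 v=8: → [16,19),[15,18),[14,17); WM=13; [9,12) fires=7 [10,13) fires=8

[0,3)=6 [1,4)=14 [2,5)=12 [3,6)=8 [9,12)=7 [10,13)=8 [11,14)=35 [12,15)=45 [13,16)=44 [14,17)=25 [15,18)=8 [16,19)=8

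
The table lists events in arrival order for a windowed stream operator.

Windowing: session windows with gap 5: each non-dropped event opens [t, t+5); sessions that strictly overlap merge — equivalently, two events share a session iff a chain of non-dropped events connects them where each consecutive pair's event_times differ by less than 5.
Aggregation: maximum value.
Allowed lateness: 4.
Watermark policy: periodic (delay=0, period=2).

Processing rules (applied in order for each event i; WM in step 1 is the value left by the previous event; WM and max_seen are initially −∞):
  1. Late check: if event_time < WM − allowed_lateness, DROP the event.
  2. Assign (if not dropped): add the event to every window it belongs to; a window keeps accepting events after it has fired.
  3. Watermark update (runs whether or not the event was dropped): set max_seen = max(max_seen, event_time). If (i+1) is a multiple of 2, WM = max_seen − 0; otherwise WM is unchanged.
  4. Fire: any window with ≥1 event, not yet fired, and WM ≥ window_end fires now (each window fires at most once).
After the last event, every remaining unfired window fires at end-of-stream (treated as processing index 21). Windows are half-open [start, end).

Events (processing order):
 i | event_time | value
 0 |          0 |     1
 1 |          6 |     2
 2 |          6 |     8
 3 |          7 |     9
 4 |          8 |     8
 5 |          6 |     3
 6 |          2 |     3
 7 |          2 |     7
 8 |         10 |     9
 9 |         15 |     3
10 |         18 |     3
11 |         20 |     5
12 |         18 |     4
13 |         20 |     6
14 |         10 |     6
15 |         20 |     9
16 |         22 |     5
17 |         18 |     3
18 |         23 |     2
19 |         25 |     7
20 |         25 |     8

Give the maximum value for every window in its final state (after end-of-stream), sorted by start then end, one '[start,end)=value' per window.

i=0 t=0 v=1: → [0,5); WM=−∞
i=1 t=6 v=2: → [6,11); WM=6
i=2 t=6 v=8: → [6,11); WM=6
i=3 t=7 v=9: → [6,12); WM=7
i=4 t=8 v=8: → [6,13); WM=7
i=5 t=6 v=3: → [6,13); WM=8
i=6 t=2 v=3: DROP (t<8-4); WM=8
i=7 t=2 v=7: DROP (t<8-4); WM=8
i=8 t=10 v=9: → [6,15); WM=8
i=9 t=15 v=3: → [15,20); WM=15
i=10 t=18 v=3: → [15,23); WM=15
i=11 t=20 v=5: → [15,25); WM=20
i=12 t=18 v=4: → [15,25); WM=20
i=13 t=20 v=6: → [15,25); WM=20
i=14 t=10 v=6: DROP (t<20-4); WM=20
i=15 t=20 v=9: → [15,25); WM=20
i=16 t=22 v=5: → [15,27); WM=20
i=17 t=18 v=3: → [15,27); WM=22
i=18 t=23 v=2: → [15,28); WM=22
i=19 t=25 v=7: → [15,30); WM=25
i=20 t=25 v=8: → [15,30); WM=25

[0,5)=1 [6,15)=9 [15,30)=9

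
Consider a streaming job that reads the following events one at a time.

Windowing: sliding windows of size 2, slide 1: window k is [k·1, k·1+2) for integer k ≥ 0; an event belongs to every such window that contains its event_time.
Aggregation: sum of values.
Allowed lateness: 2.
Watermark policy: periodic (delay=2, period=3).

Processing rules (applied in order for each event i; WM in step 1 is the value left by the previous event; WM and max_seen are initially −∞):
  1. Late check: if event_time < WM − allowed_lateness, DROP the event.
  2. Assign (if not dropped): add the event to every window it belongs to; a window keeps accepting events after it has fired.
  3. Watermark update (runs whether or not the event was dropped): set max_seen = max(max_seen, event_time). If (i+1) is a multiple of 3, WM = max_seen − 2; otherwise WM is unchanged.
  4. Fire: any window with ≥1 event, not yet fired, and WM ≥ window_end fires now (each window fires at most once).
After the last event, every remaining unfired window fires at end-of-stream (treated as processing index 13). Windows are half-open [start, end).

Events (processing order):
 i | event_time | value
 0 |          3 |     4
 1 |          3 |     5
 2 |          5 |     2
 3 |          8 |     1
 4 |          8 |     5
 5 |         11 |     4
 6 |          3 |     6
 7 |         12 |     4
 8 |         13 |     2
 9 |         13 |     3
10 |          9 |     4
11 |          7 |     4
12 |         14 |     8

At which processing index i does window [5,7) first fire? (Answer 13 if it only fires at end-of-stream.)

i=0 t=3 v=4: → [3,5),[2,4); WM=−∞
i=1 t=3 v=5: → [3,5),[2,4); WM=−∞
i=2 t=5 v=2: → [5,7),[4,6); WM=3
i=3 t=8 v=1: → [8,10),[7,9); WM=3
i=4 t=8 v=5: → [8,10),[7,9); WM=3
i=5 t=11 v=4: → [11,13),[10,12); WM=9; [2,4) fires=9 [3,5) fires=9 [4,6) fires=2 [5,7) fires=2 [7,9) fires=6
i=6 t=3 v=6: DROP (t<9-2); WM=9
i=7 t=12 v=4: → [12,14),[11,13); WM=9
i=8 t=13 v=2: → [13,15),[12,14); WM=11; [8,10) fires=6
i=9 t=13 v=3: → [13,15),[12,14); WM=11
i=10 t=9 v=4: → [9,11),[8,10); WM=11; [9,11) fires=4
i=11 t=7 v=4: DROP (t<11-2); WM=11
i=12 t=14 v=8: → [14,16),[13,15); WM=11

5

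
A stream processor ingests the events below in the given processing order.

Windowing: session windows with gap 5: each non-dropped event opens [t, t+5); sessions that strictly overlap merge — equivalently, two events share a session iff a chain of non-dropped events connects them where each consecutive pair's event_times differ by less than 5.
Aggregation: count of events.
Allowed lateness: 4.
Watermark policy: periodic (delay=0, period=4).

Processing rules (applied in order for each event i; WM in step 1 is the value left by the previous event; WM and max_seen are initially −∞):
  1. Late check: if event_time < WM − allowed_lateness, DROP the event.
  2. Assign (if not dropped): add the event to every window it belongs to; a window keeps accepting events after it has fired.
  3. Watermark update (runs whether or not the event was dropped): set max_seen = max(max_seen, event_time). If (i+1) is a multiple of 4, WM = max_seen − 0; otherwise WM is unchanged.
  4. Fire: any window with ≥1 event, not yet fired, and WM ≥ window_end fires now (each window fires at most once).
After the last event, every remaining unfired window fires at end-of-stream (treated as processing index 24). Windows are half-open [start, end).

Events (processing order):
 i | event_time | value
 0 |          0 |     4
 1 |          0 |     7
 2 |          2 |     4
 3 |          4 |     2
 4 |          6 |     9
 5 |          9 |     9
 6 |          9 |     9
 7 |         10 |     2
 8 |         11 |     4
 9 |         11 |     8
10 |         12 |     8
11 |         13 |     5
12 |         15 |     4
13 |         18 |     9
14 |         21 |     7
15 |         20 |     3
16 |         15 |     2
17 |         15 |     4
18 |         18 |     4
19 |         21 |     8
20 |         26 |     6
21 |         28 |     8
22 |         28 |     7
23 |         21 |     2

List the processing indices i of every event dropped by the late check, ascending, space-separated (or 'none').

i=0 t=0 v=4: → [0,5); WM=−∞
i=1 t=0 v=7: → [0,5); WM=−∞
i=2 t=2 v=4: → [0,7); WM=−∞
i=3 t=4 v=2: → [0,9); WM=4
i=4 t=6 v=9: → [0,11); WM=4
i=5 t=9 v=9: → [0,14); WM=4
i=6 t=9 v=9: → [0,14); WM=4
i=7 t=10 v=2: → [0,15); WM=10
i=8 t=11 v=4: → [0,16); WM=10
i=9 t=11 v=8: → [0,16); WM=10
i=10 t=12 v=8: → [0,17); WM=10
i=11 t=13 v=5: → [0,18); WM=13
i=12 t=15 v=4: → [0,20); WM=13
i=13 t=18 v=9: → [0,23); WM=13
i=14 t=21 v=7: → [0,26); WM=13
i=15 t=20 v=3: → [0,26); WM=21
i=16 t=15 v=2: DROP (t<21-4); WM=21
i=17 t=15 v=4: DROP (t<21-4); WM=21
i=18 t=18 v=4: → [0,26); WM=21
i=19 t=21 v=8: → [0,26); WM=21
i=20 t=26 v=6: → [26,31); WM=21
i=21 t=28 v=8: → [26,33); WM=21
i=22 t=28 v=7: → [26,33); WM=21
i=23 t=21 v=2: → [0,26); WM=28

16 17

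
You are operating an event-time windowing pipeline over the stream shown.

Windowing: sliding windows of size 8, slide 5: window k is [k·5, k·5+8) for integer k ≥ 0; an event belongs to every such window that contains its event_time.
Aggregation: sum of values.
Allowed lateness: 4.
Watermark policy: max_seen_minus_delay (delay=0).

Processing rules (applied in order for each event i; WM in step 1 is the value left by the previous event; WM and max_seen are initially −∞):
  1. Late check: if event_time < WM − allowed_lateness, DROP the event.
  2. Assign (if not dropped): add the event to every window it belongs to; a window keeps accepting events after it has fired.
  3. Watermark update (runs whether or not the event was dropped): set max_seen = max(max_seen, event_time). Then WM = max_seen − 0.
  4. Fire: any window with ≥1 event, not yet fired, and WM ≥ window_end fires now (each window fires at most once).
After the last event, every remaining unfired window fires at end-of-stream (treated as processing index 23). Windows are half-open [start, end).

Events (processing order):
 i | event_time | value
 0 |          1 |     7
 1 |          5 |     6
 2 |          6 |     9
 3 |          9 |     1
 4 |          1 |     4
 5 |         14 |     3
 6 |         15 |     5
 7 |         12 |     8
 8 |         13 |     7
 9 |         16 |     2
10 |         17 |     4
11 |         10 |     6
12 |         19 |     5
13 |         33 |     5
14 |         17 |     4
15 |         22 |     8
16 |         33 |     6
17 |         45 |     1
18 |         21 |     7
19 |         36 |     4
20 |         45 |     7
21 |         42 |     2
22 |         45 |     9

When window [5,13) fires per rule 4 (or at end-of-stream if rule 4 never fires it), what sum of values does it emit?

i=0 t=1 v=7: → [0,8); WM=1
i=1 t=5 v=6: → [5,13),[0,8); WM=5
i=2 t=6 v=9: → [5,13),[0,8); WM=6
i=3 t=9 v=1: → [5,13); WM=9; [0,8) fires=22
i=4 t=1 v=4: DROP (t<9-4); WM=9
i=5 t=14 v=3: → [10,18); WM=14; [5,13) fires=16
i=6 t=15 v=5: → [15,23),[10,18); WM=15
i=7 t=12 v=8: → [10,18),[5,13); WM=15
i=8 t=13 v=7: → [10,18); WM=15
i=9 t=16 v=2: → [15,23),[10,18); WM=16
i=10 t=17 v=4: → [15,23),[10,18); WM=17
i=11 t=10 v=6: DROP (t<17-4); WM=17
i=12 t=19 v=5: → [15,23); WM=19; [10,18) fires=29
i=13 t=33 v=5: → [30,38); WM=33; [15,23) fires=16
i=14 t=17 v=4: DROP (t<33-4); WM=33
i=15 t=22 v=8: DROP (t<33-4); WM=33
i=16 t=33 v=6: → [30,38); WM=33
i=17 t=45 v=1: → [45,53),[40,48); WM=45; [30,38) fires=11
i=18 t=21 v=7: DROP (t<45-4); WM=45
i=19 t=36 v=4: DROP (t<45-4); WM=45
i=20 t=45 v=7: → [45,53),[40,48); WM=45
i=21 t=42 v=2: → [40,48),[35,43); WM=45; [35,43) fires=2
i=22 t=45 v=9: → [45,53),[40,48); WM=45

16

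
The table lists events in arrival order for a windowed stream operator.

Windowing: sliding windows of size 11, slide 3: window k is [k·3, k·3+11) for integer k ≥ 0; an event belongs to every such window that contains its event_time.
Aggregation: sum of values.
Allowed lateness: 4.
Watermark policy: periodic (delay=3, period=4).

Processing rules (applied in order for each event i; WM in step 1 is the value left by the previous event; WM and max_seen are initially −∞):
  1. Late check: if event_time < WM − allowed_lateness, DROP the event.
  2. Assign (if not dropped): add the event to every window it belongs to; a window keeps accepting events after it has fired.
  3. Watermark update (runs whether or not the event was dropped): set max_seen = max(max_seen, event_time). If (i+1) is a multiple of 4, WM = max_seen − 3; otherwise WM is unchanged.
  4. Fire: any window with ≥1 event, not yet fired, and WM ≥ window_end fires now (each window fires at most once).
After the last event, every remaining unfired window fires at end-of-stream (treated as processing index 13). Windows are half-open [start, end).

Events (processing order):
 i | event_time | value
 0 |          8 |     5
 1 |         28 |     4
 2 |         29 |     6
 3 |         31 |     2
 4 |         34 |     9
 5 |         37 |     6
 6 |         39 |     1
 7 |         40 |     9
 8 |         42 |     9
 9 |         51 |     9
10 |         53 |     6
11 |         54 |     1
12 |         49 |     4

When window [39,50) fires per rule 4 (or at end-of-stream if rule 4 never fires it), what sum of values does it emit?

19

i=0 t=8 v=5: → [6,17),[3,14),[0,11); WM=−∞
i=1 t=28 v=4: → [27,38),[24,35),[21,32),[18,29); WM=−∞
i=2 t=29 v=6: → [27,38),[24,35),[21,32); WM=−∞
i=3 t=31 v=2: → [30,41),[27,38),[24,35),[21,32); WM=28; [0,11) fires=5 [3,14) fires=5 [6,17) fires=5
i=4 t=34 v=9: → [33,44),[30,41),[27,38),[24,35); WM=28
i=5 t=37 v=6: → [36,47),[33,44),[30,41),[27,38); WM=28
i=6 t=39 v=1: → [39,50),[36,47),[33,44),[30,41); WM=28
i=7 t=40 v=9: → [39,50),[36,47),[33,44),[30,41); WM=37; [18,29) fires=4 [21,32) fires=12 [24,35) fires=21
i=8 t=42 v=9: → [42,53),[39,50),[36,47),[33,44); WM=37
i=9 t=51 v=9: → [51,62),[48,59),[45,56),[42,53); WM=37
i=10 t=53 v=6: → [51,62),[48,59),[45,56); WM=37
i=11 t=54 v=1: → [54,65),[51,62),[48,59),[45,56); WM=51; [27,38) fires=27 [30,41) fires=27 [33,44) fires=34 [36,47) fires=25 [39,50) fires=19
i=12 t=49 v=4: → [48,59),[45,56),[42,53),[39,50); WM=51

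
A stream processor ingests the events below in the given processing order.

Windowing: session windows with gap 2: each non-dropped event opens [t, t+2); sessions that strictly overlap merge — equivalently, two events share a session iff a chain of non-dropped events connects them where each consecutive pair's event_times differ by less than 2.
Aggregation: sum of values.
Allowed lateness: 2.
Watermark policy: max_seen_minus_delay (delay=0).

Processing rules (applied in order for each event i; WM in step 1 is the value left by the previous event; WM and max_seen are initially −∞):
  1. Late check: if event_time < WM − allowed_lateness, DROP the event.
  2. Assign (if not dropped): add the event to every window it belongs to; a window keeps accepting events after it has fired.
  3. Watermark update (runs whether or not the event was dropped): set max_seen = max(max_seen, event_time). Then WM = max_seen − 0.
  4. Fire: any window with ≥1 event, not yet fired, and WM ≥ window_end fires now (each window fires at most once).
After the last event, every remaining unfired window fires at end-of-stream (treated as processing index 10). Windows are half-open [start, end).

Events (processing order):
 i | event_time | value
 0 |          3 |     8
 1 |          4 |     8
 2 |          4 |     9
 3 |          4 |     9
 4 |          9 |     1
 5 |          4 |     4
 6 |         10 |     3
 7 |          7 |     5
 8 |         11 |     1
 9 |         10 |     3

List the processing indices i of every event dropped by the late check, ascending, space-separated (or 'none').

i=0 t=3 v=8: → [3,5); WM=3
i=1 t=4 v=8: → [3,6); WM=4
i=2 t=4 v=9: → [3,6); WM=4
i=3 t=4 v=9: → [3,6); WM=4
i=4 t=9 v=1: → [9,11); WM=9
i=5 t=4 v=4: DROP (t<9-2); WM=9
i=6 t=10 v=3: → [9,12); WM=10
i=7 t=7 v=5: DROP (t<10-2); WM=10
i=8 t=11 v=1: → [9,13); WM=11
i=9 t=10 v=3: → [9,13); WM=11

5 7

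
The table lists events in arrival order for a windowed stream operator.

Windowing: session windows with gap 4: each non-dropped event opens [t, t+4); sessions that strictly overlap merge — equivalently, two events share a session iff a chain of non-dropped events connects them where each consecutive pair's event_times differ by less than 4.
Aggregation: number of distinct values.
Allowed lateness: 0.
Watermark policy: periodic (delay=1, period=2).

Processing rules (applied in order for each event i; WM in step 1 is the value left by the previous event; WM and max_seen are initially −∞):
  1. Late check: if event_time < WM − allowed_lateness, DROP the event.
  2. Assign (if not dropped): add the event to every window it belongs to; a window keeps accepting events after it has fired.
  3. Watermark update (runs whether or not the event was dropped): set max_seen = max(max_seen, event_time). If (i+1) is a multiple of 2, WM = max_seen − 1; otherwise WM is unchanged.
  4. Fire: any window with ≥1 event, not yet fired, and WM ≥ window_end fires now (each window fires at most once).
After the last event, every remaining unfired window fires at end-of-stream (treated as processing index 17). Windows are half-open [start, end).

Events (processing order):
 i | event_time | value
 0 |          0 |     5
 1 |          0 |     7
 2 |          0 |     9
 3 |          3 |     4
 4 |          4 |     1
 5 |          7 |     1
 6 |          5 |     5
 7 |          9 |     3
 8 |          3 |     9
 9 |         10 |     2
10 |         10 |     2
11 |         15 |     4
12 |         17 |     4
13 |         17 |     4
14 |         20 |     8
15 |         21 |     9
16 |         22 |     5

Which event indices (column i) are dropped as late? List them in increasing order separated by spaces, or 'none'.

i=0 t=0 v=5: → [0,4); WM=−∞
i=1 t=0 v=7: → [0,4); WM=-1
i=2 t=0 v=9: → [0,4); WM=-1
i=3 t=3 v=4: → [0,7); WM=2
i=4 t=4 v=1: → [0,8); WM=2
i=5 t=7 v=1: → [0,11); WM=6
i=6 t=5 v=5: DROP (t<6-0); WM=6
i=7 t=9 v=3: → [0,13); WM=8
i=8 t=3 v=9: DROP (t<8-0); WM=8
i=9 t=10 v=2: → [0,14); WM=9
i=10 t=10 v=2: → [0,14); WM=9
i=11 t=15 v=4: → [15,19); WM=14
i=12 t=17 v=4: → [15,21); WM=14
i=13 t=17 v=4: → [15,21); WM=16
i=14 t=20 v=8: → [15,24); WM=16
i=15 t=21 v=9: → [15,25); WM=20
i=16 t=22 v=5: → [15,26); WM=20

6 8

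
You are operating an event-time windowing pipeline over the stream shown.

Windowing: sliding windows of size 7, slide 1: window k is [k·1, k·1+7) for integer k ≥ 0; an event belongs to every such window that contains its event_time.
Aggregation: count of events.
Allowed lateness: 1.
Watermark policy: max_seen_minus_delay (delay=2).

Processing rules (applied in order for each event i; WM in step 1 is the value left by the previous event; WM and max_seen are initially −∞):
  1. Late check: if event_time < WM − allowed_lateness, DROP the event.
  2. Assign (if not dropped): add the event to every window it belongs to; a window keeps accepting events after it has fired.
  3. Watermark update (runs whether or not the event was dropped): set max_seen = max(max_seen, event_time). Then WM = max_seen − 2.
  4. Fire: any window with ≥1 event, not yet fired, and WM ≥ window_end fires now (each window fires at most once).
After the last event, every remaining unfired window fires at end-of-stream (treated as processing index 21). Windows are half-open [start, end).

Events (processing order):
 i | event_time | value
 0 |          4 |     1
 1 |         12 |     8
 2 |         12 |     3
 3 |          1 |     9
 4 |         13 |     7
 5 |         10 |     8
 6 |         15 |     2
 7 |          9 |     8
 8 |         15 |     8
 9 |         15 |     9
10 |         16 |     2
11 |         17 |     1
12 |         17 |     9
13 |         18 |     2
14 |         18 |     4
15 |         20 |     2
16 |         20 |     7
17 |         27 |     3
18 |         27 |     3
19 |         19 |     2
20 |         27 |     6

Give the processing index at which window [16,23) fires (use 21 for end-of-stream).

17

i=0 t=4 v=1: → [4,11),[3,10),[2,9),[1,8),[0,7); WM=2
i=1 t=12 v=8: → [12,19),[11,18),[10,17),[9,16),[8,15),[7,14),[6,13); WM=10; [0,7) fires=1 [1,8) fires=1 [2,9) fires=1 [3,10) fires=1
i=2 t=12 v=3: → [12,19),[11,18),[10,17),[9,16),[8,15),[7,14),[6,13); WM=10
i=3 t=1 v=9: DROP (t<10-1); WM=10
i=4 t=13 v=7: → [13,20),[12,19),[11,18),[10,17),[9,16),[8,15),[7,14); WM=11; [4,11) fires=1
i=5 t=10 v=8: → [10,17),[9,16),[8,15),[7,14),[6,13),[5,12),[4,11); WM=11
i=6 t=15 v=2: → [15,22),[14,21),[13,20),[12,19),[11,18),[10,17),[9,16); WM=13; [5,12) fires=1 [6,13) fires=3
i=7 t=9 v=8: DROP (t<13-1); WM=13
i=8 t=15 v=8: → [15,22),[14,21),[13,20),[12,19),[11,18),[10,17),[9,16); WM=13
i=9 t=15 v=9: → [15,22),[14,21),[13,20),[12,19),[11,18),[10,17),[9,16); WM=13
i=10 t=16 v=2: → [16,23),[15,22),[14,21),[13,20),[12,19),[11,18),[10,17); WM=14; [7,14) fires=4
i=11 t=17 v=1: → [17,24),[16,23),[15,22),[14,21),[13,20),[12,19),[11,18); WM=15; [8,15) fires=4
i=12 t=17 v=9: → [17,24),[16,23),[15,22),[14,21),[13,20),[12,19),[11,18); WM=15
i=13 t=18 v=2: → [18,25),[17,24),[16,23),[15,22),[14,21),[13,20),[12,19); WM=16; [9,16) fires=7
i=14 t=18 v=4: → [18,25),[17,24),[16,23),[15,22),[14,21),[13,20),[12,19); WM=16
i=15 t=20 v=2: → [20,27),[19,26),[18,25),[17,24),[16,23),[15,22),[14,21); WM=18; [10,17) fires=8 [11,18) fires=9
i=16 t=20 v=7: → [20,27),[19,26),[18,25),[17,24),[16,23),[15,22),[14,21); WM=18
i=17 t=27 v=3: → [27,34),[26,33),[25,32),[24,31),[23,30),[22,29),[21,28); WM=25; [12,19) fires=11 [13,20) fires=9 [14,21) fires=10 [15,22) fires=10 [16,23) fires=7 [17,24) fires=6 [18,25) fires=4
i=18 t=27 v=3: → [27,34),[26,33),[25,32),[24,31),[23,30),[22,29),[21,28); WM=25
i=19 t=19 v=2: DROP (t<25-1); WM=25
i=20 t=27 v=6: → [27,34),[26,33),[25,32),[24,31),[23,30),[22,29),[21,28); WM=25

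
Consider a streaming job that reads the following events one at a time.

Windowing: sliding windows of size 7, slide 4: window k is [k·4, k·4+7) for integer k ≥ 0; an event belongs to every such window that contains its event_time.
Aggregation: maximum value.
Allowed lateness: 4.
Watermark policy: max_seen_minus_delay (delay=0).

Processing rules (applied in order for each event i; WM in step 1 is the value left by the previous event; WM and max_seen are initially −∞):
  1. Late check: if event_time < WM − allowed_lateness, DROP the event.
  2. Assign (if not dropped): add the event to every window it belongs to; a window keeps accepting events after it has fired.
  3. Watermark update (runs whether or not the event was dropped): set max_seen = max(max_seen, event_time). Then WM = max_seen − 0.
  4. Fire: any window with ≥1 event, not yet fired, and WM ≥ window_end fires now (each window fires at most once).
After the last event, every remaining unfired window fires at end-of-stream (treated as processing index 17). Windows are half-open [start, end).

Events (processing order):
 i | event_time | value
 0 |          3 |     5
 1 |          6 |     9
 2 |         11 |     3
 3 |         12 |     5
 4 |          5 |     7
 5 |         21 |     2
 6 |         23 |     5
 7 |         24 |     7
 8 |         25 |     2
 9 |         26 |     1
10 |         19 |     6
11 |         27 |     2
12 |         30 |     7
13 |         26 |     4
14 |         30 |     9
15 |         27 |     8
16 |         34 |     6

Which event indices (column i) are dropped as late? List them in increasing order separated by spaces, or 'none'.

4 10

i=0 t=3 v=5: → [0,7); WM=3
i=1 t=6 v=9: → [4,11),[0,7); WM=6
i=2 t=11 v=3: → [8,15); WM=11; [0,7) fires=9 [4,11) fires=9
i=3 t=12 v=5: → [12,19),[8,15); WM=12
i=4 t=5 v=7: DROP (t<12-4); WM=12
i=5 t=21 v=2: → [20,27),[16,23); WM=21; [8,15) fires=5 [12,19) fires=5
i=6 t=23 v=5: → [20,27); WM=23; [16,23) fires=2
i=7 t=24 v=7: → [24,31),[20,27); WM=24
i=8 t=25 v=2: → [24,31),[20,27); WM=25
i=9 t=26 v=1: → [24,31),[20,27); WM=26
i=10 t=19 v=6: DROP (t<26-4); WM=26
i=11 t=27 v=2: → [24,31); WM=27; [20,27) fires=7
i=12 t=30 v=7: → [28,35),[24,31); WM=30
i=13 t=26 v=4: → [24,31),[20,27); WM=30
i=14 t=30 v=9: → [28,35),[24,31); WM=30
i=15 t=27 v=8: → [24,31); WM=30
i=16 t=34 v=6: → [32,39),[28,35); WM=34; [24,31) fires=9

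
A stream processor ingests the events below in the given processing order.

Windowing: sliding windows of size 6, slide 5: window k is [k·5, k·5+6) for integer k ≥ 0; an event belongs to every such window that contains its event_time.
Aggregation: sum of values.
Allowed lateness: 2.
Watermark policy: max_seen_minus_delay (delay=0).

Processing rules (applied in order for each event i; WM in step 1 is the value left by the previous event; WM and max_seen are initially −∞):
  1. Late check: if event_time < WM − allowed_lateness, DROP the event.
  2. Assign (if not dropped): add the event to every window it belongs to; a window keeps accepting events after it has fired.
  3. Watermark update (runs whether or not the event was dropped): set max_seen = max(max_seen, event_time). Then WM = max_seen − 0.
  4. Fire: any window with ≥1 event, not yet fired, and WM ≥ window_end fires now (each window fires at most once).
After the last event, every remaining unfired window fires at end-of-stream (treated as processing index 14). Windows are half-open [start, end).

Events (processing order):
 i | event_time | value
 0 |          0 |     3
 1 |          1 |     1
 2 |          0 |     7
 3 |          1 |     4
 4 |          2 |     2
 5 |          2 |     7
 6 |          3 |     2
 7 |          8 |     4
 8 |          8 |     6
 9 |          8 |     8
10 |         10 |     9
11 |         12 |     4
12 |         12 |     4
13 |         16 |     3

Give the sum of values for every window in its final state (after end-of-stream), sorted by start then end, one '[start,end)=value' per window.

[0,6)=26 [5,11)=27 [10,16)=17 [15,21)=3

i=0 t=0 v=3: → [0,6); WM=0
i=1 t=1 v=1: → [0,6); WM=1
i=2 t=0 v=7: → [0,6); WM=1
i=3 t=1 v=4: → [0,6); WM=1
i=4 t=2 v=2: → [0,6); WM=2
i=5 t=2 v=7: → [0,6); WM=2
i=6 t=3 v=2: → [0,6); WM=3
i=7 t=8 v=4: → [5,11); WM=8; [0,6) fires=26
i=8 t=8 v=6: → [5,11); WM=8
i=9 t=8 v=8: → [5,11); WM=8
i=10 t=10 v=9: → [10,16),[5,11); WM=10
i=11 t=12 v=4: → [10,16); WM=12; [5,11) fires=27
i=12 t=12 v=4: → [10,16); WM=12
i=13 t=16 v=3: → [15,21); WM=16; [10,16) fires=17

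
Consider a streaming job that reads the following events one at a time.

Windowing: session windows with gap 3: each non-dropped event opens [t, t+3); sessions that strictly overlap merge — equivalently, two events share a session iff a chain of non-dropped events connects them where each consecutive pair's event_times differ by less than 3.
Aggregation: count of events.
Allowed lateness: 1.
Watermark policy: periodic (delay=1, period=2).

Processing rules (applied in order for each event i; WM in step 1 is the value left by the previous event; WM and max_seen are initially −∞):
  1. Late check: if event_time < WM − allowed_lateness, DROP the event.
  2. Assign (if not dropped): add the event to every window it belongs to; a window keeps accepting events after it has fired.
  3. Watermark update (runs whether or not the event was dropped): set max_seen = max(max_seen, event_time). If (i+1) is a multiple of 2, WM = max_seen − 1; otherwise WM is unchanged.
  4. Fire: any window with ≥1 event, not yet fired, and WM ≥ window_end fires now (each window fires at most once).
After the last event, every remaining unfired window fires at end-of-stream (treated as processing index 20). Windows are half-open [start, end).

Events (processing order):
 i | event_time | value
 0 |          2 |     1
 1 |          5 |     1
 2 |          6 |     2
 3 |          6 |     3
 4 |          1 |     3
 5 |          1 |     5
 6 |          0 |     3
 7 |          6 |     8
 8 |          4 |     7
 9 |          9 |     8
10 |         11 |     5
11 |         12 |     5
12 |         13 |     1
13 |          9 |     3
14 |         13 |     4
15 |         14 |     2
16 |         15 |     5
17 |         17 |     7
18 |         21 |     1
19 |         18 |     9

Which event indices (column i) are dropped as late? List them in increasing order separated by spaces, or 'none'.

4 5 6 13

i=0 t=2 v=1: → [2,5); WM=−∞
i=1 t=5 v=1: → [5,8); WM=4
i=2 t=6 v=2: → [5,9); WM=4
i=3 t=6 v=3: → [5,9); WM=5
i=4 t=1 v=3: DROP (t<5-1); WM=5
i=5 t=1 v=5: DROP (t<5-1); WM=5
i=6 t=0 v=3: DROP (t<5-1); WM=5
i=7 t=6 v=8: → [5,9); WM=5
i=8 t=4 v=7: → [2,9); WM=5
i=9 t=9 v=8: → [9,12); WM=8
i=10 t=11 v=5: → [9,14); WM=8
i=11 t=12 v=5: → [9,15); WM=11
i=12 t=13 v=1: → [9,16); WM=11
i=13 t=9 v=3: DROP (t<11-1); WM=12
i=14 t=13 v=4: → [9,16); WM=12
i=15 t=14 v=2: → [9,17); WM=13
i=16 t=15 v=5: → [9,18); WM=13
i=17 t=17 v=7: → [9,20); WM=16
i=18 t=21 v=1: → [21,24); WM=16
i=19 t=18 v=9: → [9,21); WM=20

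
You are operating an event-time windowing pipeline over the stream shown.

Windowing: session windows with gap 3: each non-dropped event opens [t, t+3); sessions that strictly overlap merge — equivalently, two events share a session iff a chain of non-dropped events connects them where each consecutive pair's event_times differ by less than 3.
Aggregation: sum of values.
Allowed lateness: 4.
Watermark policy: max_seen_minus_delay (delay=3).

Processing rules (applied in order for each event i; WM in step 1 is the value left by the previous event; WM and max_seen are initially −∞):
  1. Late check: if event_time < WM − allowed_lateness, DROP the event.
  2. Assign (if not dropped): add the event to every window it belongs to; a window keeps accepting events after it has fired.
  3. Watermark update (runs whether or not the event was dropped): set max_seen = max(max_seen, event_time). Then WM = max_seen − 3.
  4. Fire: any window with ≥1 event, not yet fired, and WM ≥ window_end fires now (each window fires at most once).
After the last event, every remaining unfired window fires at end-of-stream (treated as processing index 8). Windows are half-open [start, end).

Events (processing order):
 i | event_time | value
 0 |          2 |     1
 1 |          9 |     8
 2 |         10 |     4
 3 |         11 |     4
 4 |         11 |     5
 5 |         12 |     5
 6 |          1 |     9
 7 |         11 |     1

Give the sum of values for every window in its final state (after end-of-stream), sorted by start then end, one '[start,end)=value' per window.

i=0 t=2 v=1: → [2,5); WM=-1
i=1 t=9 v=8: → [9,12); WM=6
i=2 t=10 v=4: → [9,13); WM=7
i=3 t=11 v=4: → [9,14); WM=8
i=4 t=11 v=5: → [9,14); WM=8
i=5 t=12 v=5: → [9,15); WM=9
i=6 t=1 v=9: DROP (t<9-4); WM=9
i=7 t=11 v=1: → [9,15); WM=9

[2,5)=1 [9,15)=27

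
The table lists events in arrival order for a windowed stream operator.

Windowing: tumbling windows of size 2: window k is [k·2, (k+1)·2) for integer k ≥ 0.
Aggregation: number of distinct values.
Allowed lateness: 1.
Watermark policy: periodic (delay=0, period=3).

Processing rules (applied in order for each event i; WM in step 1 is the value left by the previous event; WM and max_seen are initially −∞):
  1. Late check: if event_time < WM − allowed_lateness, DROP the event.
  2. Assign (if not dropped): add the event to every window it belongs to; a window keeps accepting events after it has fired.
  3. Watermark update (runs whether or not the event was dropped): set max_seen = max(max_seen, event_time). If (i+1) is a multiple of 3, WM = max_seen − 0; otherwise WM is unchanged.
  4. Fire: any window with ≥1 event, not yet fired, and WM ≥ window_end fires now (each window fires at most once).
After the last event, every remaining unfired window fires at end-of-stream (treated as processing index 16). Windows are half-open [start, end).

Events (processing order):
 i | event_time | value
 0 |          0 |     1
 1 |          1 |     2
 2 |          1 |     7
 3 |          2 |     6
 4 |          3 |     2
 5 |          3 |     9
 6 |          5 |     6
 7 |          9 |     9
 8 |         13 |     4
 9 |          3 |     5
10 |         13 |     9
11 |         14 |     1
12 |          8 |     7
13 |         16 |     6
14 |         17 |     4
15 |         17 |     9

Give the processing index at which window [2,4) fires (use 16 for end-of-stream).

i=0 t=0 v=1: → [0,2); WM=−∞
i=1 t=1 v=2: → [0,2); WM=−∞
i=2 t=1 v=7: → [0,2); WM=1
i=3 t=2 v=6: → [2,4); WM=1
i=4 t=3 v=2: → [2,4); WM=1
i=5 t=3 v=9: → [2,4); WM=3; [0,2) fires=3
i=6 t=5 v=6: → [4,6); WM=3
i=7 t=9 v=9: → [8,10); WM=3
i=8 t=13 v=4: → [12,14); WM=13; [2,4) fires=3 [4,6) fires=1 [8,10) fires=1
i=9 t=3 v=5: DROP (t<13-1); WM=13
i=10 t=13 v=9: → [12,14); WM=13
i=11 t=14 v=1: → [14,16); WM=14; [12,14) fires=2
i=12 t=8 v=7: DROP (t<14-1); WM=14
i=13 t=16 v=6: → [16,18); WM=14
i=14 t=17 v=4: → [16,18); WM=17; [14,16) fires=1
i=15 t=17 v=9: → [16,18); WM=17

8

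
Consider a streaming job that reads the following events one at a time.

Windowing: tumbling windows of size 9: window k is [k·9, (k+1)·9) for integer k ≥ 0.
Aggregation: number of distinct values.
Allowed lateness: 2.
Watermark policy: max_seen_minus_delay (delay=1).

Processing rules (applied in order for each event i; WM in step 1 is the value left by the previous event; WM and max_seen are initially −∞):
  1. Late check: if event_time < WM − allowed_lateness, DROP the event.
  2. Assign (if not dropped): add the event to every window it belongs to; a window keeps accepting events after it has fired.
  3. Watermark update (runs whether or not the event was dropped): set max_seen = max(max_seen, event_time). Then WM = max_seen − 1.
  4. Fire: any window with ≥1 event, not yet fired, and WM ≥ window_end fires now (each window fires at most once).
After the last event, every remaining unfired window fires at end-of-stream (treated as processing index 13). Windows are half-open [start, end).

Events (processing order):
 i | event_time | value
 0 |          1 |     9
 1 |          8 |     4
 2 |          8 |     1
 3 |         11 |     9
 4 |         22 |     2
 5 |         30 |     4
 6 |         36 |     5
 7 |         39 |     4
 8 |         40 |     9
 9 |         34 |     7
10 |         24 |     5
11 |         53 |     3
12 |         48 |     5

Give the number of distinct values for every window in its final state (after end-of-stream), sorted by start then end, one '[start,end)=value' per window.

[0,9)=3 [9,18)=1 [18,27)=1 [27,36)=1 [36,45)=3 [45,54)=1

i=0 t=1 v=9: → [0,9); WM=0
i=1 t=8 v=4: → [0,9); WM=7
i=2 t=8 v=1: → [0,9); WM=7
i=3 t=11 v=9: → [9,18); WM=10; [0,9) fires=3
i=4 t=22 v=2: → [18,27); WM=21; [9,18) fires=1
i=5 t=30 v=4: → [27,36); WM=29; [18,27) fires=1
i=6 t=36 v=5: → [36,45); WM=35
i=7 t=39 v=4: → [36,45); WM=38; [27,36) fires=1
i=8 t=40 v=9: → [36,45); WM=39
i=9 t=34 v=7: DROP (t<39-2); WM=39
i=10 t=24 v=5: DROP (t<39-2); WM=39
i=11 t=53 v=3: → [45,54); WM=52; [36,45) fires=3
i=12 t=48 v=5: DROP (t<52-2); WM=52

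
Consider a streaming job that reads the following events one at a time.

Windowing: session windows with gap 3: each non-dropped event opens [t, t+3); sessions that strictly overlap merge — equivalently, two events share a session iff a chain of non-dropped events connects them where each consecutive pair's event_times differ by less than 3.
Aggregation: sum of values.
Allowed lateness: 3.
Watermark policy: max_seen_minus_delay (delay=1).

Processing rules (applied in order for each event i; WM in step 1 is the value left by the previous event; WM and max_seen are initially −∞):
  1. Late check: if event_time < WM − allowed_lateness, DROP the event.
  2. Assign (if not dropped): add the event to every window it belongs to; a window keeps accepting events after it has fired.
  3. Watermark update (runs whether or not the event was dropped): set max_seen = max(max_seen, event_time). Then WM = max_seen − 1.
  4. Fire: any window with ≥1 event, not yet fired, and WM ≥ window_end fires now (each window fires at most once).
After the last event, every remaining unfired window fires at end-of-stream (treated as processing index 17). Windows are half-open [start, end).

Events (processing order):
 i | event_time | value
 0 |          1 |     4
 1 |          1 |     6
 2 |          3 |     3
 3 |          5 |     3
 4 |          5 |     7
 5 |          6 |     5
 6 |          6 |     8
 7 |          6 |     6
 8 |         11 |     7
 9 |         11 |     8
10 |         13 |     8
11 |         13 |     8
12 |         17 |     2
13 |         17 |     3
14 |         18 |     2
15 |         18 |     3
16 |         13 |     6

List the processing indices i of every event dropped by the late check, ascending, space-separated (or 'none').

16

i=0 t=1 v=4: → [1,4); WM=0
i=1 t=1 v=6: → [1,4); WM=0
i=2 t=3 v=3: → [1,6); WM=2
i=3 t=5 v=3: → [1,8); WM=4
i=4 t=5 v=7: → [1,8); WM=4
i=5 t=6 v=5: → [1,9); WM=5
i=6 t=6 v=8: → [1,9); WM=5
i=7 t=6 v=6: → [1,9); WM=5
i=8 t=11 v=7: → [11,14); WM=10
i=9 t=11 v=8: → [11,14); WM=10
i=10 t=13 v=8: → [11,16); WM=12
i=11 t=13 v=8: → [11,16); WM=12
i=12 t=17 v=2: → [17,20); WM=16
i=13 t=17 v=3: → [17,20); WM=16
i=14 t=18 v=2: → [17,21); WM=17
i=15 t=18 v=3: → [17,21); WM=17
i=16 t=13 v=6: DROP (t<17-3); WM=17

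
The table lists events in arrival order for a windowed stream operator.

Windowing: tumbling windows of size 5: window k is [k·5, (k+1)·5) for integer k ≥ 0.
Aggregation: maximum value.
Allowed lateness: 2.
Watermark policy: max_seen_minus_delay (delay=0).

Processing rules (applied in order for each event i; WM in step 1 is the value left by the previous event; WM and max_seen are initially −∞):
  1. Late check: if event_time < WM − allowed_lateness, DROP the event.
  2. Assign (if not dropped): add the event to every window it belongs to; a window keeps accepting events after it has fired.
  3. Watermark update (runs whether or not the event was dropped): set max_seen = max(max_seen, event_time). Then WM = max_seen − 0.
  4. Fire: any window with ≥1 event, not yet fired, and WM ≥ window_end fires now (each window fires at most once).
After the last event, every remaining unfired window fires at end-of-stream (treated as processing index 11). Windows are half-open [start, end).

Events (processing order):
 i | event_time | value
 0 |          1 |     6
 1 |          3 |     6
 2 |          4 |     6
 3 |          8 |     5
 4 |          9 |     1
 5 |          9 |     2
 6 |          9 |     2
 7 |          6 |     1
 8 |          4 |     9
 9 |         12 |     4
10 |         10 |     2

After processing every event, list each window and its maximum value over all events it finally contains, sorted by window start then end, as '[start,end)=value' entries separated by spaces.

[0,5)=6 [5,10)=5 [10,15)=4

i=0 t=1 v=6: → [0,5); WM=1
i=1 t=3 v=6: → [0,5); WM=3
i=2 t=4 v=6: → [0,5); WM=4
i=3 t=8 v=5: → [5,10); WM=8; [0,5) fires=6
i=4 t=9 v=1: → [5,10); WM=9
i=5 t=9 v=2: → [5,10); WM=9
i=6 t=9 v=2: → [5,10); WM=9
i=7 t=6 v=1: DROP (t<9-2); WM=9
i=8 t=4 v=9: DROP (t<9-2); WM=9
i=9 t=12 v=4: → [10,15); WM=12; [5,10) fires=5
i=10 t=10 v=2: → [10,15); WM=12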